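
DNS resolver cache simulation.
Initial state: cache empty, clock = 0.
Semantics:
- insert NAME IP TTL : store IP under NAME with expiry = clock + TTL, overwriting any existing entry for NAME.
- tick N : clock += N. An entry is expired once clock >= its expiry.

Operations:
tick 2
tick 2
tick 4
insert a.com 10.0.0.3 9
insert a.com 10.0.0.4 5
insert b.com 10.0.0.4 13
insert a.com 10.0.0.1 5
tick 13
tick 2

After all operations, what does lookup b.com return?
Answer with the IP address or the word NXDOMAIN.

Op 1: tick 2 -> clock=2.
Op 2: tick 2 -> clock=4.
Op 3: tick 4 -> clock=8.
Op 4: insert a.com -> 10.0.0.3 (expiry=8+9=17). clock=8
Op 5: insert a.com -> 10.0.0.4 (expiry=8+5=13). clock=8
Op 6: insert b.com -> 10.0.0.4 (expiry=8+13=21). clock=8
Op 7: insert a.com -> 10.0.0.1 (expiry=8+5=13). clock=8
Op 8: tick 13 -> clock=21. purged={a.com,b.com}
Op 9: tick 2 -> clock=23.
lookup b.com: not in cache (expired or never inserted)

Answer: NXDOMAIN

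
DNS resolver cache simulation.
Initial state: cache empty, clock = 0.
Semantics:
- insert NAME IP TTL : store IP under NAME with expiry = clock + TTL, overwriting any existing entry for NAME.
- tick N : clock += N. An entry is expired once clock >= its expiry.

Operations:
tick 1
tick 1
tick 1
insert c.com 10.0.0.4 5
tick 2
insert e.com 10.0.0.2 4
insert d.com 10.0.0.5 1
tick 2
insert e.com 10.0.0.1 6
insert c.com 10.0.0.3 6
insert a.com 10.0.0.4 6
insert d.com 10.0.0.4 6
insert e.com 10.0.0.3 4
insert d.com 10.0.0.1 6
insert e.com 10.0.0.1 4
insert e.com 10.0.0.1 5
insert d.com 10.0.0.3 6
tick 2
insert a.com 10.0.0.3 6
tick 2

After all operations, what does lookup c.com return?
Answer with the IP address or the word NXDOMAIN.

Answer: 10.0.0.3

Derivation:
Op 1: tick 1 -> clock=1.
Op 2: tick 1 -> clock=2.
Op 3: tick 1 -> clock=3.
Op 4: insert c.com -> 10.0.0.4 (expiry=3+5=8). clock=3
Op 5: tick 2 -> clock=5.
Op 6: insert e.com -> 10.0.0.2 (expiry=5+4=9). clock=5
Op 7: insert d.com -> 10.0.0.5 (expiry=5+1=6). clock=5
Op 8: tick 2 -> clock=7. purged={d.com}
Op 9: insert e.com -> 10.0.0.1 (expiry=7+6=13). clock=7
Op 10: insert c.com -> 10.0.0.3 (expiry=7+6=13). clock=7
Op 11: insert a.com -> 10.0.0.4 (expiry=7+6=13). clock=7
Op 12: insert d.com -> 10.0.0.4 (expiry=7+6=13). clock=7
Op 13: insert e.com -> 10.0.0.3 (expiry=7+4=11). clock=7
Op 14: insert d.com -> 10.0.0.1 (expiry=7+6=13). clock=7
Op 15: insert e.com -> 10.0.0.1 (expiry=7+4=11). clock=7
Op 16: insert e.com -> 10.0.0.1 (expiry=7+5=12). clock=7
Op 17: insert d.com -> 10.0.0.3 (expiry=7+6=13). clock=7
Op 18: tick 2 -> clock=9.
Op 19: insert a.com -> 10.0.0.3 (expiry=9+6=15). clock=9
Op 20: tick 2 -> clock=11.
lookup c.com: present, ip=10.0.0.3 expiry=13 > clock=11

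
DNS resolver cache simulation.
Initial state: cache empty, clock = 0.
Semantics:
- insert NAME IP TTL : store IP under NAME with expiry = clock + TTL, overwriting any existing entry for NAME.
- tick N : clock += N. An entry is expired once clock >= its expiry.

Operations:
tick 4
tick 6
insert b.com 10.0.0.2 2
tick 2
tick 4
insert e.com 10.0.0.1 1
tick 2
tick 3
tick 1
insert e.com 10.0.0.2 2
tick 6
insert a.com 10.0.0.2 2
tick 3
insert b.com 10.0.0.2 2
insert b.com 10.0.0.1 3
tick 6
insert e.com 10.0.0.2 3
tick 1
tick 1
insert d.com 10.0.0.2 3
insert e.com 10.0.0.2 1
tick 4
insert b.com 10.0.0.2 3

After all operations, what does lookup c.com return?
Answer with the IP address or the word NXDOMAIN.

Op 1: tick 4 -> clock=4.
Op 2: tick 6 -> clock=10.
Op 3: insert b.com -> 10.0.0.2 (expiry=10+2=12). clock=10
Op 4: tick 2 -> clock=12. purged={b.com}
Op 5: tick 4 -> clock=16.
Op 6: insert e.com -> 10.0.0.1 (expiry=16+1=17). clock=16
Op 7: tick 2 -> clock=18. purged={e.com}
Op 8: tick 3 -> clock=21.
Op 9: tick 1 -> clock=22.
Op 10: insert e.com -> 10.0.0.2 (expiry=22+2=24). clock=22
Op 11: tick 6 -> clock=28. purged={e.com}
Op 12: insert a.com -> 10.0.0.2 (expiry=28+2=30). clock=28
Op 13: tick 3 -> clock=31. purged={a.com}
Op 14: insert b.com -> 10.0.0.2 (expiry=31+2=33). clock=31
Op 15: insert b.com -> 10.0.0.1 (expiry=31+3=34). clock=31
Op 16: tick 6 -> clock=37. purged={b.com}
Op 17: insert e.com -> 10.0.0.2 (expiry=37+3=40). clock=37
Op 18: tick 1 -> clock=38.
Op 19: tick 1 -> clock=39.
Op 20: insert d.com -> 10.0.0.2 (expiry=39+3=42). clock=39
Op 21: insert e.com -> 10.0.0.2 (expiry=39+1=40). clock=39
Op 22: tick 4 -> clock=43. purged={d.com,e.com}
Op 23: insert b.com -> 10.0.0.2 (expiry=43+3=46). clock=43
lookup c.com: not in cache (expired or never inserted)

Answer: NXDOMAIN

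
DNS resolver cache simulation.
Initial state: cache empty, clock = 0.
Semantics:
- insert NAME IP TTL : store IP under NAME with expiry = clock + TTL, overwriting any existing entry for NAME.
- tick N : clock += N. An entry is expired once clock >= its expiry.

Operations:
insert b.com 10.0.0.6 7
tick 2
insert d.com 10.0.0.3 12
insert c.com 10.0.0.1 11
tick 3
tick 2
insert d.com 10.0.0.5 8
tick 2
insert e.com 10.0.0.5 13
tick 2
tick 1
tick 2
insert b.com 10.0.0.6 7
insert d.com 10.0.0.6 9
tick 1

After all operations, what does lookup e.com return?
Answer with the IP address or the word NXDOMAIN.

Op 1: insert b.com -> 10.0.0.6 (expiry=0+7=7). clock=0
Op 2: tick 2 -> clock=2.
Op 3: insert d.com -> 10.0.0.3 (expiry=2+12=14). clock=2
Op 4: insert c.com -> 10.0.0.1 (expiry=2+11=13). clock=2
Op 5: tick 3 -> clock=5.
Op 6: tick 2 -> clock=7. purged={b.com}
Op 7: insert d.com -> 10.0.0.5 (expiry=7+8=15). clock=7
Op 8: tick 2 -> clock=9.
Op 9: insert e.com -> 10.0.0.5 (expiry=9+13=22). clock=9
Op 10: tick 2 -> clock=11.
Op 11: tick 1 -> clock=12.
Op 12: tick 2 -> clock=14. purged={c.com}
Op 13: insert b.com -> 10.0.0.6 (expiry=14+7=21). clock=14
Op 14: insert d.com -> 10.0.0.6 (expiry=14+9=23). clock=14
Op 15: tick 1 -> clock=15.
lookup e.com: present, ip=10.0.0.5 expiry=22 > clock=15

Answer: 10.0.0.5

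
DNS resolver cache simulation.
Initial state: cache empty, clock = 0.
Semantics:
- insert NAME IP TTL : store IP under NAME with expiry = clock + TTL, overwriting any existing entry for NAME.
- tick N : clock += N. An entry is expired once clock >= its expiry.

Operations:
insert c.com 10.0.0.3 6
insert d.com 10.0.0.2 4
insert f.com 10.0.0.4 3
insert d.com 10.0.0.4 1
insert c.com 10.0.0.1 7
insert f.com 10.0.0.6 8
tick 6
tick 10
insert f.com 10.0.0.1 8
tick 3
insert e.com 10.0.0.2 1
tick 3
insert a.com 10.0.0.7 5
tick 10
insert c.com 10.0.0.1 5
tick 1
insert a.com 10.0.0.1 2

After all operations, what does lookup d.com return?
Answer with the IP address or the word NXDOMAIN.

Answer: NXDOMAIN

Derivation:
Op 1: insert c.com -> 10.0.0.3 (expiry=0+6=6). clock=0
Op 2: insert d.com -> 10.0.0.2 (expiry=0+4=4). clock=0
Op 3: insert f.com -> 10.0.0.4 (expiry=0+3=3). clock=0
Op 4: insert d.com -> 10.0.0.4 (expiry=0+1=1). clock=0
Op 5: insert c.com -> 10.0.0.1 (expiry=0+7=7). clock=0
Op 6: insert f.com -> 10.0.0.6 (expiry=0+8=8). clock=0
Op 7: tick 6 -> clock=6. purged={d.com}
Op 8: tick 10 -> clock=16. purged={c.com,f.com}
Op 9: insert f.com -> 10.0.0.1 (expiry=16+8=24). clock=16
Op 10: tick 3 -> clock=19.
Op 11: insert e.com -> 10.0.0.2 (expiry=19+1=20). clock=19
Op 12: tick 3 -> clock=22. purged={e.com}
Op 13: insert a.com -> 10.0.0.7 (expiry=22+5=27). clock=22
Op 14: tick 10 -> clock=32. purged={a.com,f.com}
Op 15: insert c.com -> 10.0.0.1 (expiry=32+5=37). clock=32
Op 16: tick 1 -> clock=33.
Op 17: insert a.com -> 10.0.0.1 (expiry=33+2=35). clock=33
lookup d.com: not in cache (expired or never inserted)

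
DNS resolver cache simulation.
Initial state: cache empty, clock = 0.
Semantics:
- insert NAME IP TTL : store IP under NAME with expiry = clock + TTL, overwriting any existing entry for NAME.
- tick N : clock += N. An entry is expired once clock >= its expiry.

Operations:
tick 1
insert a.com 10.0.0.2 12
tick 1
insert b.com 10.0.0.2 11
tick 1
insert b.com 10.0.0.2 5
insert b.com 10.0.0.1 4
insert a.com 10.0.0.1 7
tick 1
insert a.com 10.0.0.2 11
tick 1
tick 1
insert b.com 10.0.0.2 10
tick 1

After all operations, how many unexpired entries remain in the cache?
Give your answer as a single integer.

Op 1: tick 1 -> clock=1.
Op 2: insert a.com -> 10.0.0.2 (expiry=1+12=13). clock=1
Op 3: tick 1 -> clock=2.
Op 4: insert b.com -> 10.0.0.2 (expiry=2+11=13). clock=2
Op 5: tick 1 -> clock=3.
Op 6: insert b.com -> 10.0.0.2 (expiry=3+5=8). clock=3
Op 7: insert b.com -> 10.0.0.1 (expiry=3+4=7). clock=3
Op 8: insert a.com -> 10.0.0.1 (expiry=3+7=10). clock=3
Op 9: tick 1 -> clock=4.
Op 10: insert a.com -> 10.0.0.2 (expiry=4+11=15). clock=4
Op 11: tick 1 -> clock=5.
Op 12: tick 1 -> clock=6.
Op 13: insert b.com -> 10.0.0.2 (expiry=6+10=16). clock=6
Op 14: tick 1 -> clock=7.
Final cache (unexpired): {a.com,b.com} -> size=2

Answer: 2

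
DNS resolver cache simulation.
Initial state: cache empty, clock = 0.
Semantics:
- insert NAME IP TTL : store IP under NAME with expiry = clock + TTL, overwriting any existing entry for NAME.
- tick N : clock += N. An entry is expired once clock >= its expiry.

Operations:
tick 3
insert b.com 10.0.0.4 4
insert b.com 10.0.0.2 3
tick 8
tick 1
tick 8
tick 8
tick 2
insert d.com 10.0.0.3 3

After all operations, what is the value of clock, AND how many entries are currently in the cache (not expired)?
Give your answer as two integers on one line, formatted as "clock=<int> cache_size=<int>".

Answer: clock=30 cache_size=1

Derivation:
Op 1: tick 3 -> clock=3.
Op 2: insert b.com -> 10.0.0.4 (expiry=3+4=7). clock=3
Op 3: insert b.com -> 10.0.0.2 (expiry=3+3=6). clock=3
Op 4: tick 8 -> clock=11. purged={b.com}
Op 5: tick 1 -> clock=12.
Op 6: tick 8 -> clock=20.
Op 7: tick 8 -> clock=28.
Op 8: tick 2 -> clock=30.
Op 9: insert d.com -> 10.0.0.3 (expiry=30+3=33). clock=30
Final clock = 30
Final cache (unexpired): {d.com} -> size=1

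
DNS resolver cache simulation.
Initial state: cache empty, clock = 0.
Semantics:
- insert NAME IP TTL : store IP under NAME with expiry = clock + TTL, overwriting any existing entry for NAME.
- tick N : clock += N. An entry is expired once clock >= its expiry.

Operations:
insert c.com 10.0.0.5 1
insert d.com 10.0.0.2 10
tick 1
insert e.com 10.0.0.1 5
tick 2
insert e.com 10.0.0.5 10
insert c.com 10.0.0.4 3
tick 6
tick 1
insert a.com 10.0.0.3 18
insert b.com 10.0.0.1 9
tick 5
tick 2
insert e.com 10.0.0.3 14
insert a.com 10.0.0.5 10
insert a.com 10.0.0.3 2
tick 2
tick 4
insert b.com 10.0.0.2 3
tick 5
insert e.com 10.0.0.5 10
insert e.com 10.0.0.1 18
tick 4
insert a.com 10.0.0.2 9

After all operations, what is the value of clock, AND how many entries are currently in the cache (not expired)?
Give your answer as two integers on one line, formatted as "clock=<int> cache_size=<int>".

Op 1: insert c.com -> 10.0.0.5 (expiry=0+1=1). clock=0
Op 2: insert d.com -> 10.0.0.2 (expiry=0+10=10). clock=0
Op 3: tick 1 -> clock=1. purged={c.com}
Op 4: insert e.com -> 10.0.0.1 (expiry=1+5=6). clock=1
Op 5: tick 2 -> clock=3.
Op 6: insert e.com -> 10.0.0.5 (expiry=3+10=13). clock=3
Op 7: insert c.com -> 10.0.0.4 (expiry=3+3=6). clock=3
Op 8: tick 6 -> clock=9. purged={c.com}
Op 9: tick 1 -> clock=10. purged={d.com}
Op 10: insert a.com -> 10.0.0.3 (expiry=10+18=28). clock=10
Op 11: insert b.com -> 10.0.0.1 (expiry=10+9=19). clock=10
Op 12: tick 5 -> clock=15. purged={e.com}
Op 13: tick 2 -> clock=17.
Op 14: insert e.com -> 10.0.0.3 (expiry=17+14=31). clock=17
Op 15: insert a.com -> 10.0.0.5 (expiry=17+10=27). clock=17
Op 16: insert a.com -> 10.0.0.3 (expiry=17+2=19). clock=17
Op 17: tick 2 -> clock=19. purged={a.com,b.com}
Op 18: tick 4 -> clock=23.
Op 19: insert b.com -> 10.0.0.2 (expiry=23+3=26). clock=23
Op 20: tick 5 -> clock=28. purged={b.com}
Op 21: insert e.com -> 10.0.0.5 (expiry=28+10=38). clock=28
Op 22: insert e.com -> 10.0.0.1 (expiry=28+18=46). clock=28
Op 23: tick 4 -> clock=32.
Op 24: insert a.com -> 10.0.0.2 (expiry=32+9=41). clock=32
Final clock = 32
Final cache (unexpired): {a.com,e.com} -> size=2

Answer: clock=32 cache_size=2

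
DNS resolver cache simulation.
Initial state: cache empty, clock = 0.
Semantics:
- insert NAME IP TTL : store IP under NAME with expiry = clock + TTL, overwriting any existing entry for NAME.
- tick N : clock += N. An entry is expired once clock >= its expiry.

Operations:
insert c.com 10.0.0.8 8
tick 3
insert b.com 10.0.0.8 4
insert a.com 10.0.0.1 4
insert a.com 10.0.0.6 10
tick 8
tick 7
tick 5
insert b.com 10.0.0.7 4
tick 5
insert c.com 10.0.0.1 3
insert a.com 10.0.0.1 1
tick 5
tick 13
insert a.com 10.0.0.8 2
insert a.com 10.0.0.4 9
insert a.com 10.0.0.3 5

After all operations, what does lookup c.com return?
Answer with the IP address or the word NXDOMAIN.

Op 1: insert c.com -> 10.0.0.8 (expiry=0+8=8). clock=0
Op 2: tick 3 -> clock=3.
Op 3: insert b.com -> 10.0.0.8 (expiry=3+4=7). clock=3
Op 4: insert a.com -> 10.0.0.1 (expiry=3+4=7). clock=3
Op 5: insert a.com -> 10.0.0.6 (expiry=3+10=13). clock=3
Op 6: tick 8 -> clock=11. purged={b.com,c.com}
Op 7: tick 7 -> clock=18. purged={a.com}
Op 8: tick 5 -> clock=23.
Op 9: insert b.com -> 10.0.0.7 (expiry=23+4=27). clock=23
Op 10: tick 5 -> clock=28. purged={b.com}
Op 11: insert c.com -> 10.0.0.1 (expiry=28+3=31). clock=28
Op 12: insert a.com -> 10.0.0.1 (expiry=28+1=29). clock=28
Op 13: tick 5 -> clock=33. purged={a.com,c.com}
Op 14: tick 13 -> clock=46.
Op 15: insert a.com -> 10.0.0.8 (expiry=46+2=48). clock=46
Op 16: insert a.com -> 10.0.0.4 (expiry=46+9=55). clock=46
Op 17: insert a.com -> 10.0.0.3 (expiry=46+5=51). clock=46
lookup c.com: not in cache (expired or never inserted)

Answer: NXDOMAIN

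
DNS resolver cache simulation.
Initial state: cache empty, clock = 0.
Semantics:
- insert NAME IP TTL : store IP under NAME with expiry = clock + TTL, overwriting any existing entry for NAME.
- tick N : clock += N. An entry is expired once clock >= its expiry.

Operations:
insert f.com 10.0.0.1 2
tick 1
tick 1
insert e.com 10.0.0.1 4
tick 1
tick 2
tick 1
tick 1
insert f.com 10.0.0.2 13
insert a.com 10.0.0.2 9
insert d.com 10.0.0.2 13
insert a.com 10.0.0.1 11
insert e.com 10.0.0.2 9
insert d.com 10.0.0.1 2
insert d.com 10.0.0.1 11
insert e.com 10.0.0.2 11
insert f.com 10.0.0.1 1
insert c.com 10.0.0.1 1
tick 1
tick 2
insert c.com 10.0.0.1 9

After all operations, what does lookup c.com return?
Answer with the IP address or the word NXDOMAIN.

Answer: 10.0.0.1

Derivation:
Op 1: insert f.com -> 10.0.0.1 (expiry=0+2=2). clock=0
Op 2: tick 1 -> clock=1.
Op 3: tick 1 -> clock=2. purged={f.com}
Op 4: insert e.com -> 10.0.0.1 (expiry=2+4=6). clock=2
Op 5: tick 1 -> clock=3.
Op 6: tick 2 -> clock=5.
Op 7: tick 1 -> clock=6. purged={e.com}
Op 8: tick 1 -> clock=7.
Op 9: insert f.com -> 10.0.0.2 (expiry=7+13=20). clock=7
Op 10: insert a.com -> 10.0.0.2 (expiry=7+9=16). clock=7
Op 11: insert d.com -> 10.0.0.2 (expiry=7+13=20). clock=7
Op 12: insert a.com -> 10.0.0.1 (expiry=7+11=18). clock=7
Op 13: insert e.com -> 10.0.0.2 (expiry=7+9=16). clock=7
Op 14: insert d.com -> 10.0.0.1 (expiry=7+2=9). clock=7
Op 15: insert d.com -> 10.0.0.1 (expiry=7+11=18). clock=7
Op 16: insert e.com -> 10.0.0.2 (expiry=7+11=18). clock=7
Op 17: insert f.com -> 10.0.0.1 (expiry=7+1=8). clock=7
Op 18: insert c.com -> 10.0.0.1 (expiry=7+1=8). clock=7
Op 19: tick 1 -> clock=8. purged={c.com,f.com}
Op 20: tick 2 -> clock=10.
Op 21: insert c.com -> 10.0.0.1 (expiry=10+9=19). clock=10
lookup c.com: present, ip=10.0.0.1 expiry=19 > clock=10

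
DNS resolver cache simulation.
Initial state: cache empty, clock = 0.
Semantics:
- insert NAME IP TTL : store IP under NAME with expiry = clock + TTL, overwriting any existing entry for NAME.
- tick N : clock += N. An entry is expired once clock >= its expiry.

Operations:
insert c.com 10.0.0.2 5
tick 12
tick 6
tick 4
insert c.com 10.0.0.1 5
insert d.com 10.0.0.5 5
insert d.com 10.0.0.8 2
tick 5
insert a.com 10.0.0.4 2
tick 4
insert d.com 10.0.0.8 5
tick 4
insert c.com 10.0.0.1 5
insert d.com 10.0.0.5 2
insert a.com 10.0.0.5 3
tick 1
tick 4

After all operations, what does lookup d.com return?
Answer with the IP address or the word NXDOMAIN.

Answer: NXDOMAIN

Derivation:
Op 1: insert c.com -> 10.0.0.2 (expiry=0+5=5). clock=0
Op 2: tick 12 -> clock=12. purged={c.com}
Op 3: tick 6 -> clock=18.
Op 4: tick 4 -> clock=22.
Op 5: insert c.com -> 10.0.0.1 (expiry=22+5=27). clock=22
Op 6: insert d.com -> 10.0.0.5 (expiry=22+5=27). clock=22
Op 7: insert d.com -> 10.0.0.8 (expiry=22+2=24). clock=22
Op 8: tick 5 -> clock=27. purged={c.com,d.com}
Op 9: insert a.com -> 10.0.0.4 (expiry=27+2=29). clock=27
Op 10: tick 4 -> clock=31. purged={a.com}
Op 11: insert d.com -> 10.0.0.8 (expiry=31+5=36). clock=31
Op 12: tick 4 -> clock=35.
Op 13: insert c.com -> 10.0.0.1 (expiry=35+5=40). clock=35
Op 14: insert d.com -> 10.0.0.5 (expiry=35+2=37). clock=35
Op 15: insert a.com -> 10.0.0.5 (expiry=35+3=38). clock=35
Op 16: tick 1 -> clock=36.
Op 17: tick 4 -> clock=40. purged={a.com,c.com,d.com}
lookup d.com: not in cache (expired or never inserted)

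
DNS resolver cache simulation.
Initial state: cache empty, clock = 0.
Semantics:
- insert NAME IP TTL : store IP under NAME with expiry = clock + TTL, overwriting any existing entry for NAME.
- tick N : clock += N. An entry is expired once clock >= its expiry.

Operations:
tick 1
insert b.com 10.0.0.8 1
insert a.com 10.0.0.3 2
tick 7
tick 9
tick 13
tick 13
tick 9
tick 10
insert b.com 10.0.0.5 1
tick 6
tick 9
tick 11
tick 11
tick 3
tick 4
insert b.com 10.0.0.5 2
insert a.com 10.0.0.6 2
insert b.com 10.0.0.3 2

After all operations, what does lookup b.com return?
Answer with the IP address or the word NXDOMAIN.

Op 1: tick 1 -> clock=1.
Op 2: insert b.com -> 10.0.0.8 (expiry=1+1=2). clock=1
Op 3: insert a.com -> 10.0.0.3 (expiry=1+2=3). clock=1
Op 4: tick 7 -> clock=8. purged={a.com,b.com}
Op 5: tick 9 -> clock=17.
Op 6: tick 13 -> clock=30.
Op 7: tick 13 -> clock=43.
Op 8: tick 9 -> clock=52.
Op 9: tick 10 -> clock=62.
Op 10: insert b.com -> 10.0.0.5 (expiry=62+1=63). clock=62
Op 11: tick 6 -> clock=68. purged={b.com}
Op 12: tick 9 -> clock=77.
Op 13: tick 11 -> clock=88.
Op 14: tick 11 -> clock=99.
Op 15: tick 3 -> clock=102.
Op 16: tick 4 -> clock=106.
Op 17: insert b.com -> 10.0.0.5 (expiry=106+2=108). clock=106
Op 18: insert a.com -> 10.0.0.6 (expiry=106+2=108). clock=106
Op 19: insert b.com -> 10.0.0.3 (expiry=106+2=108). clock=106
lookup b.com: present, ip=10.0.0.3 expiry=108 > clock=106

Answer: 10.0.0.3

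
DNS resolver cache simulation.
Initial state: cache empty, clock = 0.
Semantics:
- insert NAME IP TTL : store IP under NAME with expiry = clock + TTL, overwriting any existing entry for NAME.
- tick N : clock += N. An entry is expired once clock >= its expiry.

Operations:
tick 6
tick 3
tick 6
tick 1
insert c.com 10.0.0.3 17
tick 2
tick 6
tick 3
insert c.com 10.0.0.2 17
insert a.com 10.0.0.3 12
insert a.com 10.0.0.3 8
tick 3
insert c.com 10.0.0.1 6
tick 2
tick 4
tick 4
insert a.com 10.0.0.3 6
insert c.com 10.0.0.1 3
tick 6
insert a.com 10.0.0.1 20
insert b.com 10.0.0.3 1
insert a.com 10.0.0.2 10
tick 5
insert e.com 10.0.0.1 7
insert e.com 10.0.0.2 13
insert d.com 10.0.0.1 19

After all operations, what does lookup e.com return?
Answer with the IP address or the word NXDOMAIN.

Op 1: tick 6 -> clock=6.
Op 2: tick 3 -> clock=9.
Op 3: tick 6 -> clock=15.
Op 4: tick 1 -> clock=16.
Op 5: insert c.com -> 10.0.0.3 (expiry=16+17=33). clock=16
Op 6: tick 2 -> clock=18.
Op 7: tick 6 -> clock=24.
Op 8: tick 3 -> clock=27.
Op 9: insert c.com -> 10.0.0.2 (expiry=27+17=44). clock=27
Op 10: insert a.com -> 10.0.0.3 (expiry=27+12=39). clock=27
Op 11: insert a.com -> 10.0.0.3 (expiry=27+8=35). clock=27
Op 12: tick 3 -> clock=30.
Op 13: insert c.com -> 10.0.0.1 (expiry=30+6=36). clock=30
Op 14: tick 2 -> clock=32.
Op 15: tick 4 -> clock=36. purged={a.com,c.com}
Op 16: tick 4 -> clock=40.
Op 17: insert a.com -> 10.0.0.3 (expiry=40+6=46). clock=40
Op 18: insert c.com -> 10.0.0.1 (expiry=40+3=43). clock=40
Op 19: tick 6 -> clock=46. purged={a.com,c.com}
Op 20: insert a.com -> 10.0.0.1 (expiry=46+20=66). clock=46
Op 21: insert b.com -> 10.0.0.3 (expiry=46+1=47). clock=46
Op 22: insert a.com -> 10.0.0.2 (expiry=46+10=56). clock=46
Op 23: tick 5 -> clock=51. purged={b.com}
Op 24: insert e.com -> 10.0.0.1 (expiry=51+7=58). clock=51
Op 25: insert e.com -> 10.0.0.2 (expiry=51+13=64). clock=51
Op 26: insert d.com -> 10.0.0.1 (expiry=51+19=70). clock=51
lookup e.com: present, ip=10.0.0.2 expiry=64 > clock=51

Answer: 10.0.0.2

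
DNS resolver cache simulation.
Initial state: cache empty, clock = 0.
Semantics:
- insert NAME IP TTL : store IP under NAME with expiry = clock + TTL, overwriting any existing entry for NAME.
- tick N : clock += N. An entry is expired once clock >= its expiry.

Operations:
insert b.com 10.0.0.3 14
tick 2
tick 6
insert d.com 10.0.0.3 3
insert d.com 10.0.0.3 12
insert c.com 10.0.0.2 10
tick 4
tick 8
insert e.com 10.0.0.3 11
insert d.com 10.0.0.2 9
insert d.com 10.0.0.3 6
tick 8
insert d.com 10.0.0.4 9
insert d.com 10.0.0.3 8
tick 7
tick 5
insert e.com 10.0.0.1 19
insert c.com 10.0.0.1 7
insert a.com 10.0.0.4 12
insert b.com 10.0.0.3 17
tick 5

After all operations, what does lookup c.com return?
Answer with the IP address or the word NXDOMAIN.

Answer: 10.0.0.1

Derivation:
Op 1: insert b.com -> 10.0.0.3 (expiry=0+14=14). clock=0
Op 2: tick 2 -> clock=2.
Op 3: tick 6 -> clock=8.
Op 4: insert d.com -> 10.0.0.3 (expiry=8+3=11). clock=8
Op 5: insert d.com -> 10.0.0.3 (expiry=8+12=20). clock=8
Op 6: insert c.com -> 10.0.0.2 (expiry=8+10=18). clock=8
Op 7: tick 4 -> clock=12.
Op 8: tick 8 -> clock=20. purged={b.com,c.com,d.com}
Op 9: insert e.com -> 10.0.0.3 (expiry=20+11=31). clock=20
Op 10: insert d.com -> 10.0.0.2 (expiry=20+9=29). clock=20
Op 11: insert d.com -> 10.0.0.3 (expiry=20+6=26). clock=20
Op 12: tick 8 -> clock=28. purged={d.com}
Op 13: insert d.com -> 10.0.0.4 (expiry=28+9=37). clock=28
Op 14: insert d.com -> 10.0.0.3 (expiry=28+8=36). clock=28
Op 15: tick 7 -> clock=35. purged={e.com}
Op 16: tick 5 -> clock=40. purged={d.com}
Op 17: insert e.com -> 10.0.0.1 (expiry=40+19=59). clock=40
Op 18: insert c.com -> 10.0.0.1 (expiry=40+7=47). clock=40
Op 19: insert a.com -> 10.0.0.4 (expiry=40+12=52). clock=40
Op 20: insert b.com -> 10.0.0.3 (expiry=40+17=57). clock=40
Op 21: tick 5 -> clock=45.
lookup c.com: present, ip=10.0.0.1 expiry=47 > clock=45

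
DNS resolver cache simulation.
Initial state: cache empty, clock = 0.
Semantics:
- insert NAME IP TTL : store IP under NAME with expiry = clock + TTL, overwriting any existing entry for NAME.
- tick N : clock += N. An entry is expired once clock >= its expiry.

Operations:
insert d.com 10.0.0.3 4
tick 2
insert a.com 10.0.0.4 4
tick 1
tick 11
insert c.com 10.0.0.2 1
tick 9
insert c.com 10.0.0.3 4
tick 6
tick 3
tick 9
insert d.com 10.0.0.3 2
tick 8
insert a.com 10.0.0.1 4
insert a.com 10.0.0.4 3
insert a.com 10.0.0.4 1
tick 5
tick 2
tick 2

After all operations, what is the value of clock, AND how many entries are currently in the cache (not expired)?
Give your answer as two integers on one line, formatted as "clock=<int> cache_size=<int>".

Answer: clock=58 cache_size=0

Derivation:
Op 1: insert d.com -> 10.0.0.3 (expiry=0+4=4). clock=0
Op 2: tick 2 -> clock=2.
Op 3: insert a.com -> 10.0.0.4 (expiry=2+4=6). clock=2
Op 4: tick 1 -> clock=3.
Op 5: tick 11 -> clock=14. purged={a.com,d.com}
Op 6: insert c.com -> 10.0.0.2 (expiry=14+1=15). clock=14
Op 7: tick 9 -> clock=23. purged={c.com}
Op 8: insert c.com -> 10.0.0.3 (expiry=23+4=27). clock=23
Op 9: tick 6 -> clock=29. purged={c.com}
Op 10: tick 3 -> clock=32.
Op 11: tick 9 -> clock=41.
Op 12: insert d.com -> 10.0.0.3 (expiry=41+2=43). clock=41
Op 13: tick 8 -> clock=49. purged={d.com}
Op 14: insert a.com -> 10.0.0.1 (expiry=49+4=53). clock=49
Op 15: insert a.com -> 10.0.0.4 (expiry=49+3=52). clock=49
Op 16: insert a.com -> 10.0.0.4 (expiry=49+1=50). clock=49
Op 17: tick 5 -> clock=54. purged={a.com}
Op 18: tick 2 -> clock=56.
Op 19: tick 2 -> clock=58.
Final clock = 58
Final cache (unexpired): {} -> size=0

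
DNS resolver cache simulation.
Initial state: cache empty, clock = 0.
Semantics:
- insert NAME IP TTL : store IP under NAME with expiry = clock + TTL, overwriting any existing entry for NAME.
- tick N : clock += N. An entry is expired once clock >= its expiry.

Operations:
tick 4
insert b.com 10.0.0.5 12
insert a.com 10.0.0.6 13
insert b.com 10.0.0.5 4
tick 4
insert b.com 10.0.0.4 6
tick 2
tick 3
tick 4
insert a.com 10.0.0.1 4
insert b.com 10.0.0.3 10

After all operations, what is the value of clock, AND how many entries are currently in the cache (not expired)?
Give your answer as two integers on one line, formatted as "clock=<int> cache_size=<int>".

Answer: clock=17 cache_size=2

Derivation:
Op 1: tick 4 -> clock=4.
Op 2: insert b.com -> 10.0.0.5 (expiry=4+12=16). clock=4
Op 3: insert a.com -> 10.0.0.6 (expiry=4+13=17). clock=4
Op 4: insert b.com -> 10.0.0.5 (expiry=4+4=8). clock=4
Op 5: tick 4 -> clock=8. purged={b.com}
Op 6: insert b.com -> 10.0.0.4 (expiry=8+6=14). clock=8
Op 7: tick 2 -> clock=10.
Op 8: tick 3 -> clock=13.
Op 9: tick 4 -> clock=17. purged={a.com,b.com}
Op 10: insert a.com -> 10.0.0.1 (expiry=17+4=21). clock=17
Op 11: insert b.com -> 10.0.0.3 (expiry=17+10=27). clock=17
Final clock = 17
Final cache (unexpired): {a.com,b.com} -> size=2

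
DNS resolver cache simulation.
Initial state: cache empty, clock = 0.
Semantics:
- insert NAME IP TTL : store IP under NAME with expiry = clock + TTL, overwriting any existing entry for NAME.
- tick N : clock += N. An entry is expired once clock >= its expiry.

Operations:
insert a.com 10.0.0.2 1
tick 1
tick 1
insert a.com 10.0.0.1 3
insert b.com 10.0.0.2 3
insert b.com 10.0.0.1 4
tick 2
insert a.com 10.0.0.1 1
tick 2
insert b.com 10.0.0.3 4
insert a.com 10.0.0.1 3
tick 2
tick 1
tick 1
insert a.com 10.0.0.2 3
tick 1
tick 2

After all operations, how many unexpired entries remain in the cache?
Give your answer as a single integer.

Answer: 0

Derivation:
Op 1: insert a.com -> 10.0.0.2 (expiry=0+1=1). clock=0
Op 2: tick 1 -> clock=1. purged={a.com}
Op 3: tick 1 -> clock=2.
Op 4: insert a.com -> 10.0.0.1 (expiry=2+3=5). clock=2
Op 5: insert b.com -> 10.0.0.2 (expiry=2+3=5). clock=2
Op 6: insert b.com -> 10.0.0.1 (expiry=2+4=6). clock=2
Op 7: tick 2 -> clock=4.
Op 8: insert a.com -> 10.0.0.1 (expiry=4+1=5). clock=4
Op 9: tick 2 -> clock=6. purged={a.com,b.com}
Op 10: insert b.com -> 10.0.0.3 (expiry=6+4=10). clock=6
Op 11: insert a.com -> 10.0.0.1 (expiry=6+3=9). clock=6
Op 12: tick 2 -> clock=8.
Op 13: tick 1 -> clock=9. purged={a.com}
Op 14: tick 1 -> clock=10. purged={b.com}
Op 15: insert a.com -> 10.0.0.2 (expiry=10+3=13). clock=10
Op 16: tick 1 -> clock=11.
Op 17: tick 2 -> clock=13. purged={a.com}
Final cache (unexpired): {} -> size=0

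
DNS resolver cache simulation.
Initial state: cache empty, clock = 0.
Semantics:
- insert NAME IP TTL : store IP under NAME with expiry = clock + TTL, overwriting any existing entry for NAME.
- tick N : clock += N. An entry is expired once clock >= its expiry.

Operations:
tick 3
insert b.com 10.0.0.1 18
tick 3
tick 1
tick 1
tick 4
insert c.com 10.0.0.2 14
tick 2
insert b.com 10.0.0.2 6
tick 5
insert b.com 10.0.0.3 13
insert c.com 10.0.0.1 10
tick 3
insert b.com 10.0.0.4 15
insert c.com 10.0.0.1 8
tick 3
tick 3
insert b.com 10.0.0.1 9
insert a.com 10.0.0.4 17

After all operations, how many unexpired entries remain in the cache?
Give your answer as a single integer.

Op 1: tick 3 -> clock=3.
Op 2: insert b.com -> 10.0.0.1 (expiry=3+18=21). clock=3
Op 3: tick 3 -> clock=6.
Op 4: tick 1 -> clock=7.
Op 5: tick 1 -> clock=8.
Op 6: tick 4 -> clock=12.
Op 7: insert c.com -> 10.0.0.2 (expiry=12+14=26). clock=12
Op 8: tick 2 -> clock=14.
Op 9: insert b.com -> 10.0.0.2 (expiry=14+6=20). clock=14
Op 10: tick 5 -> clock=19.
Op 11: insert b.com -> 10.0.0.3 (expiry=19+13=32). clock=19
Op 12: insert c.com -> 10.0.0.1 (expiry=19+10=29). clock=19
Op 13: tick 3 -> clock=22.
Op 14: insert b.com -> 10.0.0.4 (expiry=22+15=37). clock=22
Op 15: insert c.com -> 10.0.0.1 (expiry=22+8=30). clock=22
Op 16: tick 3 -> clock=25.
Op 17: tick 3 -> clock=28.
Op 18: insert b.com -> 10.0.0.1 (expiry=28+9=37). clock=28
Op 19: insert a.com -> 10.0.0.4 (expiry=28+17=45). clock=28
Final cache (unexpired): {a.com,b.com,c.com} -> size=3

Answer: 3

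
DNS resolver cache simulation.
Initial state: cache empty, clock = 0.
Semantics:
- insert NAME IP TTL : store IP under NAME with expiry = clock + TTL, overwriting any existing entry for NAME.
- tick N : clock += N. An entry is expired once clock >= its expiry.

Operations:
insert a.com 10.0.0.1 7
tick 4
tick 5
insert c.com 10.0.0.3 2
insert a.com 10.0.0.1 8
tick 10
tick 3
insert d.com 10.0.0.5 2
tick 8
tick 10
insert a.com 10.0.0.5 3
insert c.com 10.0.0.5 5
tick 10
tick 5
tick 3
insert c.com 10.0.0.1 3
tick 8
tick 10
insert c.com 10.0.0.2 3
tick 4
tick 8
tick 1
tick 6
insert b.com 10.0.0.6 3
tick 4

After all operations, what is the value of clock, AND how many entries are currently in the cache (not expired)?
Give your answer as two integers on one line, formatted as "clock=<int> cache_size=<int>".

Answer: clock=99 cache_size=0

Derivation:
Op 1: insert a.com -> 10.0.0.1 (expiry=0+7=7). clock=0
Op 2: tick 4 -> clock=4.
Op 3: tick 5 -> clock=9. purged={a.com}
Op 4: insert c.com -> 10.0.0.3 (expiry=9+2=11). clock=9
Op 5: insert a.com -> 10.0.0.1 (expiry=9+8=17). clock=9
Op 6: tick 10 -> clock=19. purged={a.com,c.com}
Op 7: tick 3 -> clock=22.
Op 8: insert d.com -> 10.0.0.5 (expiry=22+2=24). clock=22
Op 9: tick 8 -> clock=30. purged={d.com}
Op 10: tick 10 -> clock=40.
Op 11: insert a.com -> 10.0.0.5 (expiry=40+3=43). clock=40
Op 12: insert c.com -> 10.0.0.5 (expiry=40+5=45). clock=40
Op 13: tick 10 -> clock=50. purged={a.com,c.com}
Op 14: tick 5 -> clock=55.
Op 15: tick 3 -> clock=58.
Op 16: insert c.com -> 10.0.0.1 (expiry=58+3=61). clock=58
Op 17: tick 8 -> clock=66. purged={c.com}
Op 18: tick 10 -> clock=76.
Op 19: insert c.com -> 10.0.0.2 (expiry=76+3=79). clock=76
Op 20: tick 4 -> clock=80. purged={c.com}
Op 21: tick 8 -> clock=88.
Op 22: tick 1 -> clock=89.
Op 23: tick 6 -> clock=95.
Op 24: insert b.com -> 10.0.0.6 (expiry=95+3=98). clock=95
Op 25: tick 4 -> clock=99. purged={b.com}
Final clock = 99
Final cache (unexpired): {} -> size=0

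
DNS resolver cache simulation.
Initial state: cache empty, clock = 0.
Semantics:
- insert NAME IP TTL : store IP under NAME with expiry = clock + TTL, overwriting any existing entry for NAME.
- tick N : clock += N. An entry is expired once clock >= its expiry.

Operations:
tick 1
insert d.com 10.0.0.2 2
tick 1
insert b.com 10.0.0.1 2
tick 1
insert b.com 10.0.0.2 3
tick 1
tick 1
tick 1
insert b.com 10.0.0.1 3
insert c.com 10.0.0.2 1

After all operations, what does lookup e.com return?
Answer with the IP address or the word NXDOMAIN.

Answer: NXDOMAIN

Derivation:
Op 1: tick 1 -> clock=1.
Op 2: insert d.com -> 10.0.0.2 (expiry=1+2=3). clock=1
Op 3: tick 1 -> clock=2.
Op 4: insert b.com -> 10.0.0.1 (expiry=2+2=4). clock=2
Op 5: tick 1 -> clock=3. purged={d.com}
Op 6: insert b.com -> 10.0.0.2 (expiry=3+3=6). clock=3
Op 7: tick 1 -> clock=4.
Op 8: tick 1 -> clock=5.
Op 9: tick 1 -> clock=6. purged={b.com}
Op 10: insert b.com -> 10.0.0.1 (expiry=6+3=9). clock=6
Op 11: insert c.com -> 10.0.0.2 (expiry=6+1=7). clock=6
lookup e.com: not in cache (expired or never inserted)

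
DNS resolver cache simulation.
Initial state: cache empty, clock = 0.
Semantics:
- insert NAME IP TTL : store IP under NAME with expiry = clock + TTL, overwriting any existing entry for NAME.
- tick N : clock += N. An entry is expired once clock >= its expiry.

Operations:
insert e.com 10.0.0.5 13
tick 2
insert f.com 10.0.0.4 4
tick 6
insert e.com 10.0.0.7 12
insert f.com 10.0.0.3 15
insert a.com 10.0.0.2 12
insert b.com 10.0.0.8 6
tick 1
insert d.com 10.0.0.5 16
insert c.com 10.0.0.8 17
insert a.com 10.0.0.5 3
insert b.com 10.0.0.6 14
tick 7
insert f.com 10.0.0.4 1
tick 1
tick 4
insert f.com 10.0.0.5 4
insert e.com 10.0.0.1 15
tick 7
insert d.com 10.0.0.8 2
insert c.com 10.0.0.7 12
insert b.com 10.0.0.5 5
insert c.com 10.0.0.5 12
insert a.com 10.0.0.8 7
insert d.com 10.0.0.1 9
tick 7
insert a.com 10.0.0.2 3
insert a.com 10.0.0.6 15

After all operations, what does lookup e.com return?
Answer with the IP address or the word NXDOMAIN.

Answer: 10.0.0.1

Derivation:
Op 1: insert e.com -> 10.0.0.5 (expiry=0+13=13). clock=0
Op 2: tick 2 -> clock=2.
Op 3: insert f.com -> 10.0.0.4 (expiry=2+4=6). clock=2
Op 4: tick 6 -> clock=8. purged={f.com}
Op 5: insert e.com -> 10.0.0.7 (expiry=8+12=20). clock=8
Op 6: insert f.com -> 10.0.0.3 (expiry=8+15=23). clock=8
Op 7: insert a.com -> 10.0.0.2 (expiry=8+12=20). clock=8
Op 8: insert b.com -> 10.0.0.8 (expiry=8+6=14). clock=8
Op 9: tick 1 -> clock=9.
Op 10: insert d.com -> 10.0.0.5 (expiry=9+16=25). clock=9
Op 11: insert c.com -> 10.0.0.8 (expiry=9+17=26). clock=9
Op 12: insert a.com -> 10.0.0.5 (expiry=9+3=12). clock=9
Op 13: insert b.com -> 10.0.0.6 (expiry=9+14=23). clock=9
Op 14: tick 7 -> clock=16. purged={a.com}
Op 15: insert f.com -> 10.0.0.4 (expiry=16+1=17). clock=16
Op 16: tick 1 -> clock=17. purged={f.com}
Op 17: tick 4 -> clock=21. purged={e.com}
Op 18: insert f.com -> 10.0.0.5 (expiry=21+4=25). clock=21
Op 19: insert e.com -> 10.0.0.1 (expiry=21+15=36). clock=21
Op 20: tick 7 -> clock=28. purged={b.com,c.com,d.com,f.com}
Op 21: insert d.com -> 10.0.0.8 (expiry=28+2=30). clock=28
Op 22: insert c.com -> 10.0.0.7 (expiry=28+12=40). clock=28
Op 23: insert b.com -> 10.0.0.5 (expiry=28+5=33). clock=28
Op 24: insert c.com -> 10.0.0.5 (expiry=28+12=40). clock=28
Op 25: insert a.com -> 10.0.0.8 (expiry=28+7=35). clock=28
Op 26: insert d.com -> 10.0.0.1 (expiry=28+9=37). clock=28
Op 27: tick 7 -> clock=35. purged={a.com,b.com}
Op 28: insert a.com -> 10.0.0.2 (expiry=35+3=38). clock=35
Op 29: insert a.com -> 10.0.0.6 (expiry=35+15=50). clock=35
lookup e.com: present, ip=10.0.0.1 expiry=36 > clock=35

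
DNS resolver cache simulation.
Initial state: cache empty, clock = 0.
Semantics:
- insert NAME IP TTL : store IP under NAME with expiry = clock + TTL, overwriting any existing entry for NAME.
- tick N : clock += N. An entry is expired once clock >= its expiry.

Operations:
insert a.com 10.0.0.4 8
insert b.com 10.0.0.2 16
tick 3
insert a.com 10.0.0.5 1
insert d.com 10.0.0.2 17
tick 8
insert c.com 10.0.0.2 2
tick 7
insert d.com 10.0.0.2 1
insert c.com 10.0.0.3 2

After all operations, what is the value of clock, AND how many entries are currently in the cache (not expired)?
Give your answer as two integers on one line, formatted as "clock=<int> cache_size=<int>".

Op 1: insert a.com -> 10.0.0.4 (expiry=0+8=8). clock=0
Op 2: insert b.com -> 10.0.0.2 (expiry=0+16=16). clock=0
Op 3: tick 3 -> clock=3.
Op 4: insert a.com -> 10.0.0.5 (expiry=3+1=4). clock=3
Op 5: insert d.com -> 10.0.0.2 (expiry=3+17=20). clock=3
Op 6: tick 8 -> clock=11. purged={a.com}
Op 7: insert c.com -> 10.0.0.2 (expiry=11+2=13). clock=11
Op 8: tick 7 -> clock=18. purged={b.com,c.com}
Op 9: insert d.com -> 10.0.0.2 (expiry=18+1=19). clock=18
Op 10: insert c.com -> 10.0.0.3 (expiry=18+2=20). clock=18
Final clock = 18
Final cache (unexpired): {c.com,d.com} -> size=2

Answer: clock=18 cache_size=2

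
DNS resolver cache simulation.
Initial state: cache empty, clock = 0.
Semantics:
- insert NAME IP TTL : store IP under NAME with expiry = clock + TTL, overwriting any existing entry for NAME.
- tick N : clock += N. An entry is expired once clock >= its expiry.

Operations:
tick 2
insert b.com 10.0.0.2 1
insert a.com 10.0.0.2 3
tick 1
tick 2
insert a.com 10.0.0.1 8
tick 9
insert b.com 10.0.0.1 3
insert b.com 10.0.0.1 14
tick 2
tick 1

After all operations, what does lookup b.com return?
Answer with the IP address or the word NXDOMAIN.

Answer: 10.0.0.1

Derivation:
Op 1: tick 2 -> clock=2.
Op 2: insert b.com -> 10.0.0.2 (expiry=2+1=3). clock=2
Op 3: insert a.com -> 10.0.0.2 (expiry=2+3=5). clock=2
Op 4: tick 1 -> clock=3. purged={b.com}
Op 5: tick 2 -> clock=5. purged={a.com}
Op 6: insert a.com -> 10.0.0.1 (expiry=5+8=13). clock=5
Op 7: tick 9 -> clock=14. purged={a.com}
Op 8: insert b.com -> 10.0.0.1 (expiry=14+3=17). clock=14
Op 9: insert b.com -> 10.0.0.1 (expiry=14+14=28). clock=14
Op 10: tick 2 -> clock=16.
Op 11: tick 1 -> clock=17.
lookup b.com: present, ip=10.0.0.1 expiry=28 > clock=17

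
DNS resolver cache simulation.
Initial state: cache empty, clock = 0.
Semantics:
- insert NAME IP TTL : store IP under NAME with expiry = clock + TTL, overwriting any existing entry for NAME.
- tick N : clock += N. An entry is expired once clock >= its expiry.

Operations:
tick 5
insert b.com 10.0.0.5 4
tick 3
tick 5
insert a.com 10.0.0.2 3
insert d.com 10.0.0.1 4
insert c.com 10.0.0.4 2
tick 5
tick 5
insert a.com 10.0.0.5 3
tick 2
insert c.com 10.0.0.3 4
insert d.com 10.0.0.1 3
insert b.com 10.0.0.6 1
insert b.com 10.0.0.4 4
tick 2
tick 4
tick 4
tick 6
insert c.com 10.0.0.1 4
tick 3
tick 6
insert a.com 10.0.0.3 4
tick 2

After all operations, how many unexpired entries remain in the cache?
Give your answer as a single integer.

Answer: 1

Derivation:
Op 1: tick 5 -> clock=5.
Op 2: insert b.com -> 10.0.0.5 (expiry=5+4=9). clock=5
Op 3: tick 3 -> clock=8.
Op 4: tick 5 -> clock=13. purged={b.com}
Op 5: insert a.com -> 10.0.0.2 (expiry=13+3=16). clock=13
Op 6: insert d.com -> 10.0.0.1 (expiry=13+4=17). clock=13
Op 7: insert c.com -> 10.0.0.4 (expiry=13+2=15). clock=13
Op 8: tick 5 -> clock=18. purged={a.com,c.com,d.com}
Op 9: tick 5 -> clock=23.
Op 10: insert a.com -> 10.0.0.5 (expiry=23+3=26). clock=23
Op 11: tick 2 -> clock=25.
Op 12: insert c.com -> 10.0.0.3 (expiry=25+4=29). clock=25
Op 13: insert d.com -> 10.0.0.1 (expiry=25+3=28). clock=25
Op 14: insert b.com -> 10.0.0.6 (expiry=25+1=26). clock=25
Op 15: insert b.com -> 10.0.0.4 (expiry=25+4=29). clock=25
Op 16: tick 2 -> clock=27. purged={a.com}
Op 17: tick 4 -> clock=31. purged={b.com,c.com,d.com}
Op 18: tick 4 -> clock=35.
Op 19: tick 6 -> clock=41.
Op 20: insert c.com -> 10.0.0.1 (expiry=41+4=45). clock=41
Op 21: tick 3 -> clock=44.
Op 22: tick 6 -> clock=50. purged={c.com}
Op 23: insert a.com -> 10.0.0.3 (expiry=50+4=54). clock=50
Op 24: tick 2 -> clock=52.
Final cache (unexpired): {a.com} -> size=1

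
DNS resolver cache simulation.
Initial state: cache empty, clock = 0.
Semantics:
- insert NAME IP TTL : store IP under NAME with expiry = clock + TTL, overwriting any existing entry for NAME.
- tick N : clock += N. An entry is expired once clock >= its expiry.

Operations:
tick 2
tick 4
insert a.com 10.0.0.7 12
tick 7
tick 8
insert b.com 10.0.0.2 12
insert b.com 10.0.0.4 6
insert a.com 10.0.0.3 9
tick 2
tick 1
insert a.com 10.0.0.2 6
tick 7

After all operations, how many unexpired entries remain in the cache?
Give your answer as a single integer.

Op 1: tick 2 -> clock=2.
Op 2: tick 4 -> clock=6.
Op 3: insert a.com -> 10.0.0.7 (expiry=6+12=18). clock=6
Op 4: tick 7 -> clock=13.
Op 5: tick 8 -> clock=21. purged={a.com}
Op 6: insert b.com -> 10.0.0.2 (expiry=21+12=33). clock=21
Op 7: insert b.com -> 10.0.0.4 (expiry=21+6=27). clock=21
Op 8: insert a.com -> 10.0.0.3 (expiry=21+9=30). clock=21
Op 9: tick 2 -> clock=23.
Op 10: tick 1 -> clock=24.
Op 11: insert a.com -> 10.0.0.2 (expiry=24+6=30). clock=24
Op 12: tick 7 -> clock=31. purged={a.com,b.com}
Final cache (unexpired): {} -> size=0

Answer: 0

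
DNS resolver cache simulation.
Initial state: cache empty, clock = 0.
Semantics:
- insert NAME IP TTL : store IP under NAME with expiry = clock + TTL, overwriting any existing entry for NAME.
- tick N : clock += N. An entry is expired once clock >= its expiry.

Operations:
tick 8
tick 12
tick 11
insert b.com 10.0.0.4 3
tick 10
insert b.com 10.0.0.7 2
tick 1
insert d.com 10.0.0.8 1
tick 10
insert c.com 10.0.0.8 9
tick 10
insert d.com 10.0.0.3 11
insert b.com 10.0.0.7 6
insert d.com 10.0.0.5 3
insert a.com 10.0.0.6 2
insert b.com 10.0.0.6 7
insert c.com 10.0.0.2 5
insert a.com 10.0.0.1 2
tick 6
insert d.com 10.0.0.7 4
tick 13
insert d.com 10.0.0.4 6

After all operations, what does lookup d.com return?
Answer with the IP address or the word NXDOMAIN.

Answer: 10.0.0.4

Derivation:
Op 1: tick 8 -> clock=8.
Op 2: tick 12 -> clock=20.
Op 3: tick 11 -> clock=31.
Op 4: insert b.com -> 10.0.0.4 (expiry=31+3=34). clock=31
Op 5: tick 10 -> clock=41. purged={b.com}
Op 6: insert b.com -> 10.0.0.7 (expiry=41+2=43). clock=41
Op 7: tick 1 -> clock=42.
Op 8: insert d.com -> 10.0.0.8 (expiry=42+1=43). clock=42
Op 9: tick 10 -> clock=52. purged={b.com,d.com}
Op 10: insert c.com -> 10.0.0.8 (expiry=52+9=61). clock=52
Op 11: tick 10 -> clock=62. purged={c.com}
Op 12: insert d.com -> 10.0.0.3 (expiry=62+11=73). clock=62
Op 13: insert b.com -> 10.0.0.7 (expiry=62+6=68). clock=62
Op 14: insert d.com -> 10.0.0.5 (expiry=62+3=65). clock=62
Op 15: insert a.com -> 10.0.0.6 (expiry=62+2=64). clock=62
Op 16: insert b.com -> 10.0.0.6 (expiry=62+7=69). clock=62
Op 17: insert c.com -> 10.0.0.2 (expiry=62+5=67). clock=62
Op 18: insert a.com -> 10.0.0.1 (expiry=62+2=64). clock=62
Op 19: tick 6 -> clock=68. purged={a.com,c.com,d.com}
Op 20: insert d.com -> 10.0.0.7 (expiry=68+4=72). clock=68
Op 21: tick 13 -> clock=81. purged={b.com,d.com}
Op 22: insert d.com -> 10.0.0.4 (expiry=81+6=87). clock=81
lookup d.com: present, ip=10.0.0.4 expiry=87 > clock=81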